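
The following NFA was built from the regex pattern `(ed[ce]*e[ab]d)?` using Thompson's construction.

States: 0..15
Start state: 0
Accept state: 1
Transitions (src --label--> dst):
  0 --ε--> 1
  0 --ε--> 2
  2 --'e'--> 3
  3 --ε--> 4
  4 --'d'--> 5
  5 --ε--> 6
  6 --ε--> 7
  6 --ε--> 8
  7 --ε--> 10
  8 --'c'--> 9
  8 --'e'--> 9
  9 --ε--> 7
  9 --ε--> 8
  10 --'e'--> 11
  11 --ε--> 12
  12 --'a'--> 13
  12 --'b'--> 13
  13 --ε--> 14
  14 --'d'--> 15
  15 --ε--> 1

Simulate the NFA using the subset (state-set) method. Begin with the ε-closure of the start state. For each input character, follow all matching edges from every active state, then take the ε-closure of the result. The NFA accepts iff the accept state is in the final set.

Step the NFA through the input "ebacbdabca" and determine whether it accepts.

initial (ε-close {0}): {0,1,2}
'e' @ 1: {3,4}
'b' @ 2: {}  — state set empty
rest 'acbdabca' ignored (set empty)
end set {} — state 1 not in

Answer: REJECT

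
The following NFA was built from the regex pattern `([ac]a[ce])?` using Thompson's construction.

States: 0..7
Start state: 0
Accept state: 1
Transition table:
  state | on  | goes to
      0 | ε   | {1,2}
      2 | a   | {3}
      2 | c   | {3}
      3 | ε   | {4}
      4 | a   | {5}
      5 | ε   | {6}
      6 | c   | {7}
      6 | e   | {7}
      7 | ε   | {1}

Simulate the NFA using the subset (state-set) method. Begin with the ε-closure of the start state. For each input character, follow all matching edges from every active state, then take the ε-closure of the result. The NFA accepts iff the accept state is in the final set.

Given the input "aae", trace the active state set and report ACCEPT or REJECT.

initial (ε-close {0}): {0,1,2}
'a' @ 1: {3,4}
'a' @ 2: {5,6}
'e' @ 3: {1,7}  [accepting]
after full input: {1,7}  (accept=1 in)

Answer: ACCEPT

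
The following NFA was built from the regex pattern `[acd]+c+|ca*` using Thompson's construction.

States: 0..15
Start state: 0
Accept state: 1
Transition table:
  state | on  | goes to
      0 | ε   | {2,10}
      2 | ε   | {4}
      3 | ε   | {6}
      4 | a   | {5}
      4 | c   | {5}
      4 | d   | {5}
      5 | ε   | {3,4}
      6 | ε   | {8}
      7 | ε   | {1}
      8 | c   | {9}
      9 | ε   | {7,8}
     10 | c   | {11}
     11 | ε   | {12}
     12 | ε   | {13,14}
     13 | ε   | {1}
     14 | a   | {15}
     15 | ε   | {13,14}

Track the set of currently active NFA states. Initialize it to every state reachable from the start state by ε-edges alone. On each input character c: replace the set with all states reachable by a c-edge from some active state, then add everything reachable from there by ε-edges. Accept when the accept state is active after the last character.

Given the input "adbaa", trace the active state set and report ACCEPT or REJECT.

start: ε-closure({0}) = {0,2,4,10}
'a' @ 1: {3,4,5,6,8}
'd' @ 2: {3,4,5,6,8}
'b' @ 3: {}  — dead — no transitions
rest 'aa' ignored (set empty)
final: {}; accept 1 not in set

Answer: REJECT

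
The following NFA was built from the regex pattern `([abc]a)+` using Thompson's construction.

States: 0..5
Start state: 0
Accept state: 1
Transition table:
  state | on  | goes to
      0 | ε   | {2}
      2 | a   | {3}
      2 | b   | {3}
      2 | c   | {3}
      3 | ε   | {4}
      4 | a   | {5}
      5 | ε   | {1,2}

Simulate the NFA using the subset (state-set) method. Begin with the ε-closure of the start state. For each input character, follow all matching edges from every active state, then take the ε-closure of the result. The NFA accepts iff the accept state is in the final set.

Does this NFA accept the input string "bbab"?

Answer: REJECT

Derivation:
start: ε-closure({0}) = {0,2}
'b' @ 1: {3,4}
'b' @ 2: {}  — dead — no transitions
rest 'ab' ignored (set empty)
after full input: {}  (accept=1 not in)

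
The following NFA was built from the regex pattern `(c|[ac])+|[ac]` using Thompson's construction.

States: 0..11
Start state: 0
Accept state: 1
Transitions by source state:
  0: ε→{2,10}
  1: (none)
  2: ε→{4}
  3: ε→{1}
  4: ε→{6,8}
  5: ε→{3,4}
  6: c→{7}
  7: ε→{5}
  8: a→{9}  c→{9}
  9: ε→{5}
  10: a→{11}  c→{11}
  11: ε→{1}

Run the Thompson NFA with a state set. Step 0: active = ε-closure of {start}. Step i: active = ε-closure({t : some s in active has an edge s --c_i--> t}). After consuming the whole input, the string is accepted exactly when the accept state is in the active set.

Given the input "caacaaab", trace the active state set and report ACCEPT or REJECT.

Answer: REJECT

Derivation:
S₀ = ε-closure({0}) = {0,2,4,6,8,10}
'c' @ 1: {1,3,4,5,6,7,8,9,11}  (accept∈set)
'a' @ 2: {1,3,4,5,6,8,9}  (accept∈set)
'a' @ 3: {1,3,4,5,6,8,9}  (accept∈set)
'c' @ 4: {1,3,4,5,6,7,8,9}  (accept∈set)
'a' @ 5: {1,3,4,5,6,8,9}  (accept∈set)
'a' @ 6: {1,3,4,5,6,8,9}  (accept∈set)
'a' @ 7: {1,3,4,5,6,8,9}  (accept∈set)
'b' @ 8: {}  — state set empty
end set {} — state 1 not in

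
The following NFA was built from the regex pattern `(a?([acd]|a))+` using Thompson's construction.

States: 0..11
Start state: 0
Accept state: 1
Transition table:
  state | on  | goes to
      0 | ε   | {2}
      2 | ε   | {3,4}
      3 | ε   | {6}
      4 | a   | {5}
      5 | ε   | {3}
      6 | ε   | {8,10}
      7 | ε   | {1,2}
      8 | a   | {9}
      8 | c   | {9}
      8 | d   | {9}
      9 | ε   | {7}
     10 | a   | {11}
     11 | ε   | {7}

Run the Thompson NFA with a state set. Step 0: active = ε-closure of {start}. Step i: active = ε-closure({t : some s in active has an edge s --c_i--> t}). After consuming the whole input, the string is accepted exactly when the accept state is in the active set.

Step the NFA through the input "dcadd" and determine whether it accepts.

Answer: ACCEPT

Steps:
S₀ = ε-closure({0}) = {0,2,3,4,6,8,10}
'd' @ 1: {1,2,3,4,6,7,8,9,10}  ✓accept
'c' @ 2: {1,2,3,4,6,7,8,9,10}  ✓accept
'a' @ 3: {1,2,3,4,5,6,7,8,9,10,11}  ✓accept
'd' @ 4: {1,2,3,4,6,7,8,9,10}  ✓accept
'd' @ 5: {1,2,3,4,6,7,8,9,10}  ✓accept
end set {1,2,3,4,6,7,8,9,10} — state 1 in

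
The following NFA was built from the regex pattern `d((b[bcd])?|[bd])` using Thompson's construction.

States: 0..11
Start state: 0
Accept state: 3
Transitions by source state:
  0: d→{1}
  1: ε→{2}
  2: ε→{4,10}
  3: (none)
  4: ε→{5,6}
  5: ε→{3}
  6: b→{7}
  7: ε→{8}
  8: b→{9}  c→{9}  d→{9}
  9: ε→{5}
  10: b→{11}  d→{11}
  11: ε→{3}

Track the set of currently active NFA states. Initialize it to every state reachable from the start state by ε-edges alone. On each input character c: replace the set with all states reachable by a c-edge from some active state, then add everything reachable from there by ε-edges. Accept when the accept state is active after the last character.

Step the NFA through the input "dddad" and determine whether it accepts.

Answer: REJECT

Derivation:
start: ε-closure({0}) = {0}
'd' @ 1: {1,2,3,4,5,6,10}  ✓accept
'd' @ 2: {3,11}  ✓accept
'd' @ 3: {}  — no active states
rest 'ad' ignored (set empty)
final: {}; accept 3 not in set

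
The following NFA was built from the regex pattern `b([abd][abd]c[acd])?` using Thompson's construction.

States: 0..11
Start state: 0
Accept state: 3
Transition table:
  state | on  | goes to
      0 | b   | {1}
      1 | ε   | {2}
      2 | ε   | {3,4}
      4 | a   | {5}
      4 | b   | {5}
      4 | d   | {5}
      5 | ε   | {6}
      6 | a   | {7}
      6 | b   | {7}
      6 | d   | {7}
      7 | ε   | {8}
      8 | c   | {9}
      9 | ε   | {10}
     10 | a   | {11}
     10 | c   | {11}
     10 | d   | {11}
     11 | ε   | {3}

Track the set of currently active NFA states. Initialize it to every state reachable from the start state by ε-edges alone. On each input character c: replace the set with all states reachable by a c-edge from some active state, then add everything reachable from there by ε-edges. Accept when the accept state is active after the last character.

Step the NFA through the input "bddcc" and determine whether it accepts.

start: ε-closure({0}) = {0}
'b' @ 1: {1,2,3,4}  (accept∈set)
'd' @ 2: {5,6}
'd' @ 3: {7,8}
'c' @ 4: {9,10}
'c' @ 5: {3,11}  (accept∈set)
after full input: {3,11}  (accept=3 in)

Answer: ACCEPT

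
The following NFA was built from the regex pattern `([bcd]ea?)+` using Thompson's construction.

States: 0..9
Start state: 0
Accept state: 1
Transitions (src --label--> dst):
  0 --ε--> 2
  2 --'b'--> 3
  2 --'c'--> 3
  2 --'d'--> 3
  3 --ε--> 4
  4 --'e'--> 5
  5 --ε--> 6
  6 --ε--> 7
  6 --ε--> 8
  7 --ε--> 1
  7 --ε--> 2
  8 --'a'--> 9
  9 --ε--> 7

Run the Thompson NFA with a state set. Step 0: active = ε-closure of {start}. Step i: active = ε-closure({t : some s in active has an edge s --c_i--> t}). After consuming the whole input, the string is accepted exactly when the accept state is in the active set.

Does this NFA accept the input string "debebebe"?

initial (ε-close {0}): {0,2}
'd' @ 1: {3,4}
'e' @ 2: {1,2,5,6,7,8}  ✓accept
'b' @ 3: {3,4}
'e' @ 4: {1,2,5,6,7,8}  ✓accept
'b' @ 5: {3,4}
'e' @ 6: {1,2,5,6,7,8}  ✓accept
'b' @ 7: {3,4}
'e' @ 8: {1,2,5,6,7,8}  ✓accept
after full input: {1,2,5,6,7,8}  (accept=1 in)

Answer: ACCEPT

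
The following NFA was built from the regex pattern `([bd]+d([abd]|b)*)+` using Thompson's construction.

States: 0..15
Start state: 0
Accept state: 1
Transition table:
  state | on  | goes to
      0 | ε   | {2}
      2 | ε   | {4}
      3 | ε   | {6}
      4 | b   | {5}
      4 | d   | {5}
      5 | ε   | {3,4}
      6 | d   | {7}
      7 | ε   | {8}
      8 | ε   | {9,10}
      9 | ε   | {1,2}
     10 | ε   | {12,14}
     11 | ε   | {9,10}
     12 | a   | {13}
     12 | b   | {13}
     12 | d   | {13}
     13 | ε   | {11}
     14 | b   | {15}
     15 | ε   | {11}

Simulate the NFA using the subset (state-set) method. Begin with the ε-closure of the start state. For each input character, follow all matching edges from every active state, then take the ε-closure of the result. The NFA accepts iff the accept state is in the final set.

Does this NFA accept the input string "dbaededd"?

start: ε-closure({0}) = {0,2,4}
'd' @ 1: {3,4,5,6}
'b' @ 2: {3,4,5,6}
'a' @ 3: {}  — dead — no transitions
rest 'ededd' ignored (set empty)
after full input: {}  (accept=1 not in)

Answer: REJECT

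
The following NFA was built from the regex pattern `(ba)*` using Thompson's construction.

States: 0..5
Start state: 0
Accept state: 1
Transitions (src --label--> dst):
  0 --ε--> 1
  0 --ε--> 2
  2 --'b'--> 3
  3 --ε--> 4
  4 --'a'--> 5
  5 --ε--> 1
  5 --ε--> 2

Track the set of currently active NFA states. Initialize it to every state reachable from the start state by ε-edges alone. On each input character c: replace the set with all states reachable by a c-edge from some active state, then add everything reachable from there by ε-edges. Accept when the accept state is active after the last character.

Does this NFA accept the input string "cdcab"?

S₀ = ε-closure({0}) = {0,1,2}
'c' @ 1: {}  — state set empty
rest 'dcab' ignored (set empty)
end set {} — state 1 not in

Answer: REJECT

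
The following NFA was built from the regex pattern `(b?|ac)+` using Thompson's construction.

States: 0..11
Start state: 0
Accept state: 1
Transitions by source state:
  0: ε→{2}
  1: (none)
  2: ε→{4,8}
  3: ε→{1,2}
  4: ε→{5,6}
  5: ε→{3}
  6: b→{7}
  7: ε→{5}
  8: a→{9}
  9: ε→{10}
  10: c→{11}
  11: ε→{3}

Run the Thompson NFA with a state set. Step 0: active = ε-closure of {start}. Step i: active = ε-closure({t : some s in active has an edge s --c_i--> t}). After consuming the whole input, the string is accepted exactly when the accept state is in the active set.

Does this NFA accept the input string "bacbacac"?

Answer: ACCEPT

Trace:
start: ε-closure({0}) = {0,1,2,3,4,5,6,8}
'b' @ 1: {1,2,3,4,5,6,7,8}  (accept∈set)
'a' @ 2: {9,10}
'c' @ 3: {1,2,3,4,5,6,8,11}  (accept∈set)
'b' @ 4: {1,2,3,4,5,6,7,8}  (accept∈set)
'a' @ 5: {9,10}
'c' @ 6: {1,2,3,4,5,6,8,11}  (accept∈set)
'a' @ 7: {9,10}
'c' @ 8: {1,2,3,4,5,6,8,11}  (accept∈set)
end set {1,2,3,4,5,6,8,11} — state 1 in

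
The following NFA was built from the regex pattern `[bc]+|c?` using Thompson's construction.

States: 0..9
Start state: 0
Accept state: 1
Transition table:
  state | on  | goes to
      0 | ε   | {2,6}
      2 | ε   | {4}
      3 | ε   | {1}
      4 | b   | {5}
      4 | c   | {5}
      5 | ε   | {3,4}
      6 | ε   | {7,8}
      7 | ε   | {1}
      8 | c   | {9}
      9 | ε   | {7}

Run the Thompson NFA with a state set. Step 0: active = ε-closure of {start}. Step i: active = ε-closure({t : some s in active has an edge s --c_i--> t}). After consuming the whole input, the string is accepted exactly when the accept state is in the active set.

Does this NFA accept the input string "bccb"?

S₀ = ε-closure({0}) = {0,1,2,4,6,7,8}
'b' @ 1: {1,3,4,5}  (accept∈set)
'c' @ 2: {1,3,4,5}  (accept∈set)
'c' @ 3: {1,3,4,5}  (accept∈set)
'b' @ 4: {1,3,4,5}  (accept∈set)
after full input: {1,3,4,5}  (accept=1 in)

Answer: ACCEPT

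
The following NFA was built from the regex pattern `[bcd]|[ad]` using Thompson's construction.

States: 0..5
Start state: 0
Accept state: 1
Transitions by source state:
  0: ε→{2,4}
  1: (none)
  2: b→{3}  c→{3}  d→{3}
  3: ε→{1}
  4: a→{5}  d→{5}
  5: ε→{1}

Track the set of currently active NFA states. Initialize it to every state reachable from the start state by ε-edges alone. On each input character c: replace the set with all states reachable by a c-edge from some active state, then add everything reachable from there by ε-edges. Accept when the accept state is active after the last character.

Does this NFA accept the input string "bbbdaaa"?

Answer: REJECT

Trace:
start: ε-closure({0}) = {0,2,4}
'b' @ 1: {1,3}  (accept∈set)
'b' @ 2: {}  — state set empty
rest 'bdaaa' ignored (set empty)
end set {} — state 1 not in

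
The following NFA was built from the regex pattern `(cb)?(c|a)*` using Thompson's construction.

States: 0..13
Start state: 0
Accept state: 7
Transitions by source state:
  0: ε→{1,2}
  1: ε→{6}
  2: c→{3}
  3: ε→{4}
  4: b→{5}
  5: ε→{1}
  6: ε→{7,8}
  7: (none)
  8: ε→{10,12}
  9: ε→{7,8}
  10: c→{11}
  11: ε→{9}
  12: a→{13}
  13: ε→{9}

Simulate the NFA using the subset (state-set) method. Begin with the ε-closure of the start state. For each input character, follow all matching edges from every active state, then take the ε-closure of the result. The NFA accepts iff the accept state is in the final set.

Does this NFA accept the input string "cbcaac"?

Answer: ACCEPT

Steps:
S₀ = ε-closure({0}) = {0,1,2,6,7,8,10,12}
'c' @ 1: {3,4,7,8,9,10,11,12}  [accepting]
'b' @ 2: {1,5,6,7,8,10,12}  [accepting]
'c' @ 3: {7,8,9,10,11,12}  [accepting]
'a' @ 4: {7,8,9,10,12,13}  [accepting]
'a' @ 5: {7,8,9,10,12,13}  [accepting]
'c' @ 6: {7,8,9,10,11,12}  [accepting]
after full input: {7,8,9,10,11,12}  (accept=7 in)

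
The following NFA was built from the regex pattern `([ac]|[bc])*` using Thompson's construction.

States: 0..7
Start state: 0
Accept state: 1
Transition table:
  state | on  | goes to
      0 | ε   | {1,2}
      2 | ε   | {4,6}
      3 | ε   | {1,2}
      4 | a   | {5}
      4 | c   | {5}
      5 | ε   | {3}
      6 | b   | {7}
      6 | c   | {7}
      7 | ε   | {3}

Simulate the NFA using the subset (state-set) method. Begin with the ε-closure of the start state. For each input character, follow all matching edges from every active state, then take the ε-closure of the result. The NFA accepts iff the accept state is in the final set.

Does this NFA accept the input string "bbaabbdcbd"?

initial (ε-close {0}): {0,1,2,4,6}
'b' @ 1: {1,2,3,4,6,7}  [accepting]
'b' @ 2: {1,2,3,4,6,7}  [accepting]
'a' @ 3: {1,2,3,4,5,6}  [accepting]
'a' @ 4: {1,2,3,4,5,6}  [accepting]
'b' @ 5: {1,2,3,4,6,7}  [accepting]
'b' @ 6: {1,2,3,4,6,7}  [accepting]
'd' @ 7: {}  — dead — no transitions
rest 'cbd' ignored (set empty)
after full input: {}  (accept=1 not in)

Answer: REJECT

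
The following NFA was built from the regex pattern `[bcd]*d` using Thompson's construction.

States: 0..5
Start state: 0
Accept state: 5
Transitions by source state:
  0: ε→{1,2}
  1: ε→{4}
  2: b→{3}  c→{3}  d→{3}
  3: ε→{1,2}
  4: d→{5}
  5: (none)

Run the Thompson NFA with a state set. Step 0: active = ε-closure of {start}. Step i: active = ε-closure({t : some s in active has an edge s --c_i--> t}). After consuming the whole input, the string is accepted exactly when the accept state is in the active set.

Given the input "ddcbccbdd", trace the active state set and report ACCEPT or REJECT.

start: ε-closure({0}) = {0,1,2,4}
'd' @ 1: {1,2,3,4,5}  (accept∈set)
'd' @ 2: {1,2,3,4,5}  (accept∈set)
'c' @ 3: {1,2,3,4}
'b' @ 4: {1,2,3,4}
'c' @ 5: {1,2,3,4}
'c' @ 6: {1,2,3,4}
'b' @ 7: {1,2,3,4}
'd' @ 8: {1,2,3,4,5}  (accept∈set)
'd' @ 9: {1,2,3,4,5}  (accept∈set)
end set {1,2,3,4,5} — state 5 in

Answer: ACCEPT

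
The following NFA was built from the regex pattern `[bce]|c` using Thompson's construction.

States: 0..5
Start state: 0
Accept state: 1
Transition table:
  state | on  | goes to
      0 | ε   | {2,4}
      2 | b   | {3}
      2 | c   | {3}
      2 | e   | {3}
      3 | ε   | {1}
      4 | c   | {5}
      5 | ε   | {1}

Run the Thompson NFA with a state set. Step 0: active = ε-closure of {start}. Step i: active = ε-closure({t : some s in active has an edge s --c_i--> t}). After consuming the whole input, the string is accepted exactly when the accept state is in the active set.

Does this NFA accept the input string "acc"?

Answer: REJECT

Steps:
initial (ε-close {0}): {0,2,4}
'a' @ 1: {}  — no active states
rest 'cc' ignored (set empty)
final: {}; accept 1 not in set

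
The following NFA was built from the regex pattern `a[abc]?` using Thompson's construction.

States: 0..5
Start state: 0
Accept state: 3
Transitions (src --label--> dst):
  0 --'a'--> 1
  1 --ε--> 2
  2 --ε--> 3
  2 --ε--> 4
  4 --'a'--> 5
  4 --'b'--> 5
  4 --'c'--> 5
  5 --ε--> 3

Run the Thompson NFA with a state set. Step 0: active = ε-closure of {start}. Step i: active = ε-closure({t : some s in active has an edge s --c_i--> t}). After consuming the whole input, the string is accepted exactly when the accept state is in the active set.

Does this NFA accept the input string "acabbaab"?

S₀ = ε-closure({0}) = {0}
'a' @ 1: {1,2,3,4}  (accept∈set)
'c' @ 2: {3,5}  (accept∈set)
'a' @ 3: {}  — dead — no transitions
rest 'bbaab' ignored (set empty)
after full input: {}  (accept=3 not in)

Answer: REJECT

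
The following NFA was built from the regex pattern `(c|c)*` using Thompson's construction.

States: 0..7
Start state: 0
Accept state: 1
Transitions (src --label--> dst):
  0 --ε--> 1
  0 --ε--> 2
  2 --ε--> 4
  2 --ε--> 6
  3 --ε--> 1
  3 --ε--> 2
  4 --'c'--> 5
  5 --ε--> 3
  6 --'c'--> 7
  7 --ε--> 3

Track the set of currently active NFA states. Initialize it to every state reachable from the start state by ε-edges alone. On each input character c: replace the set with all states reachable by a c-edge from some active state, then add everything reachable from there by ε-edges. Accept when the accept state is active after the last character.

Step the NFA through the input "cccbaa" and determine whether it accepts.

initial (ε-close {0}): {0,1,2,4,6}
'c' @ 1: {1,2,3,4,5,6,7}  (accept∈set)
'c' @ 2: {1,2,3,4,5,6,7}  (accept∈set)
'c' @ 3: {1,2,3,4,5,6,7}  (accept∈set)
'b' @ 4: {}  — no active states
rest 'aa' ignored (set empty)
final: {}; accept 1 not in set

Answer: REJECT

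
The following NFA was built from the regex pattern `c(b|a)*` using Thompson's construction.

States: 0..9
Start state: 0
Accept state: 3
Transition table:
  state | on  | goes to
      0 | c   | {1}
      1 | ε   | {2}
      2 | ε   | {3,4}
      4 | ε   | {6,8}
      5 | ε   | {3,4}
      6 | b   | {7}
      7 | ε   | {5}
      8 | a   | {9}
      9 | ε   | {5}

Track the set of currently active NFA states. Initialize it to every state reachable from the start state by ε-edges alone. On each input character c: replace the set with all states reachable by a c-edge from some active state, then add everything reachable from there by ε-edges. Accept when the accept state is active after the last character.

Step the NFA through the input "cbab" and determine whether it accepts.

Answer: ACCEPT

Derivation:
initial (ε-close {0}): {0}
'c' @ 1: {1,2,3,4,6,8}  ✓accept
'b' @ 2: {3,4,5,6,7,8}  ✓accept
'a' @ 3: {3,4,5,6,8,9}  ✓accept
'b' @ 4: {3,4,5,6,7,8}  ✓accept
end set {3,4,5,6,7,8} — state 3 in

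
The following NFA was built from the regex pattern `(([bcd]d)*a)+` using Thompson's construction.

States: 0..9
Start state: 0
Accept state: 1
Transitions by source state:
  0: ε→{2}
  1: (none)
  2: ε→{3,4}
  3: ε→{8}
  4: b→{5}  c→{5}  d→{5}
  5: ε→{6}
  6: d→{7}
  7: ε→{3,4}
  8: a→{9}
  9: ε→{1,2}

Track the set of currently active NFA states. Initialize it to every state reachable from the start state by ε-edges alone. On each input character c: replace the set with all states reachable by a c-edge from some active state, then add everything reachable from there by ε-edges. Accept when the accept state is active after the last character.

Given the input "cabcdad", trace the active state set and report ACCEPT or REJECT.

initial (ε-close {0}): {0,2,3,4,8}
'c' @ 1: {5,6}
'a' @ 2: {}  — state set empty
rest 'bcdad' ignored (set empty)
after full input: {}  (accept=1 not in)

Answer: REJECT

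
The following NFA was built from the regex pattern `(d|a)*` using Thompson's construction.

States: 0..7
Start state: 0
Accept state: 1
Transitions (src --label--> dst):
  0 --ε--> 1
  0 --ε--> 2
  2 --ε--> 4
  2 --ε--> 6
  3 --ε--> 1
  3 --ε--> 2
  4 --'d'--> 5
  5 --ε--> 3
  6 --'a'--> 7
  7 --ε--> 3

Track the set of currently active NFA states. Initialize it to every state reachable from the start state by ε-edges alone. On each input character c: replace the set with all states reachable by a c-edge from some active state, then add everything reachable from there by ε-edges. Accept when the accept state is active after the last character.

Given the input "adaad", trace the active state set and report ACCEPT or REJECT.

S₀ = ε-closure({0}) = {0,1,2,4,6}
'a' @ 1: {1,2,3,4,6,7}  (accept∈set)
'd' @ 2: {1,2,3,4,5,6}  (accept∈set)
'a' @ 3: {1,2,3,4,6,7}  (accept∈set)
'a' @ 4: {1,2,3,4,6,7}  (accept∈set)
'd' @ 5: {1,2,3,4,5,6}  (accept∈set)
end set {1,2,3,4,5,6} — state 1 in

Answer: ACCEPT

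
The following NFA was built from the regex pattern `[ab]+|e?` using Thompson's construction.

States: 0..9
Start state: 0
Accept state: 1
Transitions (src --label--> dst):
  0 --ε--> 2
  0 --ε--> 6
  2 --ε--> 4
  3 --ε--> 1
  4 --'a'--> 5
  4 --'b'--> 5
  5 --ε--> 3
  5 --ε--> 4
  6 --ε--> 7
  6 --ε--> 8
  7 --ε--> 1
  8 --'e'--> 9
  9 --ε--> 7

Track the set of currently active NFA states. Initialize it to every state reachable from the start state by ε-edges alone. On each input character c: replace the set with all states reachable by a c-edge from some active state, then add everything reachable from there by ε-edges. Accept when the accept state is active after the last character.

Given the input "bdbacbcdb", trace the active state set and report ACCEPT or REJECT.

Answer: REJECT

Steps:
start: ε-closure({0}) = {0,1,2,4,6,7,8}
'b' @ 1: {1,3,4,5}  ✓accept
'd' @ 2: {}  — no active states
rest 'bacbcdb' ignored (set empty)
final: {}; accept 1 not in set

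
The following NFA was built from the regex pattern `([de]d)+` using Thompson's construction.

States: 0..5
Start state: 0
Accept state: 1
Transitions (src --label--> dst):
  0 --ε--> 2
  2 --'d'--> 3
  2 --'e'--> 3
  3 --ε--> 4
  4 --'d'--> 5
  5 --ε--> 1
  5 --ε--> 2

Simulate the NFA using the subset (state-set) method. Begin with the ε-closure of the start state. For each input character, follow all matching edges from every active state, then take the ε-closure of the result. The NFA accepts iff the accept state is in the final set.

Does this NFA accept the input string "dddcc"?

Answer: REJECT

Trace:
initial (ε-close {0}): {0,2}
'd' @ 1: {3,4}
'd' @ 2: {1,2,5}  ✓accept
'd' @ 3: {3,4}
'c' @ 4: {}  — state set empty
rest 'c' ignored (set empty)
after full input: {}  (accept=1 not in)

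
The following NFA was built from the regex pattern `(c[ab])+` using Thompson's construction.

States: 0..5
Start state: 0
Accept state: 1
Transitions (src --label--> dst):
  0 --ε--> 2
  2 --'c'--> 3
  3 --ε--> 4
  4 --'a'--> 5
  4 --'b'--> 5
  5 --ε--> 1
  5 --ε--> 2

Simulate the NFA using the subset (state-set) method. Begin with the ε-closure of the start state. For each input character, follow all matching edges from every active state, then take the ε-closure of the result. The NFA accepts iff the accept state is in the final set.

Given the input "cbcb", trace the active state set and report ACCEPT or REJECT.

S₀ = ε-closure({0}) = {0,2}
'c' @ 1: {3,4}
'b' @ 2: {1,2,5}  ✓accept
'c' @ 3: {3,4}
'b' @ 4: {1,2,5}  ✓accept
final: {1,2,5}; accept 1 in set

Answer: ACCEPT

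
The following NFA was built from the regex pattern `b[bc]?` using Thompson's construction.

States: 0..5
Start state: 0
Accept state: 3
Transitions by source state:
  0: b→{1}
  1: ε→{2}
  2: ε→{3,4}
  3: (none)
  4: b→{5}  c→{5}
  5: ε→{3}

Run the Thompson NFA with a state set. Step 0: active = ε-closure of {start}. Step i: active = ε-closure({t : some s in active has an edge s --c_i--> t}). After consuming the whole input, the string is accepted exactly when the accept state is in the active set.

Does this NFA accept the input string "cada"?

Answer: REJECT

Trace:
start: ε-closure({0}) = {0}
'c' @ 1: {}  — no active states
rest 'ada' ignored (set empty)
end set {} — state 3 not in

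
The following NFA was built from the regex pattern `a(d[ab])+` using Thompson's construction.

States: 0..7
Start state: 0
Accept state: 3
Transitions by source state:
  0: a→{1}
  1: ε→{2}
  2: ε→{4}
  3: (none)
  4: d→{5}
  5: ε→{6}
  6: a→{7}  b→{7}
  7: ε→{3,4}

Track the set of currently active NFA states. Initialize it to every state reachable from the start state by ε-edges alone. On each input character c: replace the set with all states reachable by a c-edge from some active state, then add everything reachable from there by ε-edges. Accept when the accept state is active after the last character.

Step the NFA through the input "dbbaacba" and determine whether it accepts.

start: ε-closure({0}) = {0}
'd' @ 1: {}  — dead — no transitions
rest 'bbaacba' ignored (set empty)
after full input: {}  (accept=3 not in)

Answer: REJECT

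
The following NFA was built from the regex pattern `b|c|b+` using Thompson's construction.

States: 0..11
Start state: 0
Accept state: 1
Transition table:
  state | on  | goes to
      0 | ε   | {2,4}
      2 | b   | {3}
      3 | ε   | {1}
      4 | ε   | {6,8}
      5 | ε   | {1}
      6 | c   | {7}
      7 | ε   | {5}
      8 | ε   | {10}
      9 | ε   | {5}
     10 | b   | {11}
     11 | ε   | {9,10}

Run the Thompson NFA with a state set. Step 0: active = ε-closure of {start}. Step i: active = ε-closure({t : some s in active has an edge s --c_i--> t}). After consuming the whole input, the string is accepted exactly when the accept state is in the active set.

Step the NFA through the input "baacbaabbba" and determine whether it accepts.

start: ε-closure({0}) = {0,2,4,6,8,10}
'b' @ 1: {1,3,5,9,10,11}  ✓accept
'a' @ 2: {}  — no active states
rest 'acbaabbba' ignored (set empty)
final: {}; accept 1 not in set

Answer: REJECT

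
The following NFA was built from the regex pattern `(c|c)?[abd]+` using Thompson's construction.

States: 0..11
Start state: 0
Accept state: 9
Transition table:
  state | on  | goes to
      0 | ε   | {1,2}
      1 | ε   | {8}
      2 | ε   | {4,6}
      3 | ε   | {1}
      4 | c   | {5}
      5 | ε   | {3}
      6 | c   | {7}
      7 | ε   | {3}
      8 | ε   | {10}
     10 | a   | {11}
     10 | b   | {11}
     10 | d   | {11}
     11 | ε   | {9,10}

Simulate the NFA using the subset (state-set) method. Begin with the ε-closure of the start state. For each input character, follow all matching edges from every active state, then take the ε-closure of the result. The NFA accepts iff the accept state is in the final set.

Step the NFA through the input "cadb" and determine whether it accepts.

start: ε-closure({0}) = {0,1,2,4,6,8,10}
'c' @ 1: {1,3,5,7,8,10}
'a' @ 2: {9,10,11}  ✓accept
'd' @ 3: {9,10,11}  ✓accept
'b' @ 4: {9,10,11}  ✓accept
final: {9,10,11}; accept 9 in set

Answer: ACCEPT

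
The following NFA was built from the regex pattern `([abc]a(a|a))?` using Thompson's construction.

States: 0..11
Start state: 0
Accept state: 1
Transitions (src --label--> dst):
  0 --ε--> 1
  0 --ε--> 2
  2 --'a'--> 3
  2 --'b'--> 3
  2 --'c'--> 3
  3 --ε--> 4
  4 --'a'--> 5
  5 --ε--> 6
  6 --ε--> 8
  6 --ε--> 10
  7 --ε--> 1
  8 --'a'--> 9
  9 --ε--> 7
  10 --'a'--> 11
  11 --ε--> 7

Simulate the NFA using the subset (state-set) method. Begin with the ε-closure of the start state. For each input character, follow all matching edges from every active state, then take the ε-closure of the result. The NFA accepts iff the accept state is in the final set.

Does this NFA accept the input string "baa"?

start: ε-closure({0}) = {0,1,2}
'b' @ 1: {3,4}
'a' @ 2: {5,6,8,10}
'a' @ 3: {1,7,9,11}  [accepting]
final: {1,7,9,11}; accept 1 in set

Answer: ACCEPT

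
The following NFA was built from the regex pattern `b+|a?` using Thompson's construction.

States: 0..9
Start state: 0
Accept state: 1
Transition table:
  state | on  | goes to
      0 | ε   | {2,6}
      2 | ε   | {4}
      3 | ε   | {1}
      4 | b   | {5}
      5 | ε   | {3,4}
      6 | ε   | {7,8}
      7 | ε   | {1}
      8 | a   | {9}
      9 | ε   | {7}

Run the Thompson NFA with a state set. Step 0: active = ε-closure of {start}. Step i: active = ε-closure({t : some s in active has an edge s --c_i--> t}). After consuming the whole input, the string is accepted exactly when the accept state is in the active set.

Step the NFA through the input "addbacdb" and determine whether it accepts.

Answer: REJECT

Steps:
S₀ = ε-closure({0}) = {0,1,2,4,6,7,8}
'a' @ 1: {1,7,9}  (accept∈set)
'd' @ 2: {}  — state set empty
rest 'dbacdb' ignored (set empty)
end set {} — state 1 not in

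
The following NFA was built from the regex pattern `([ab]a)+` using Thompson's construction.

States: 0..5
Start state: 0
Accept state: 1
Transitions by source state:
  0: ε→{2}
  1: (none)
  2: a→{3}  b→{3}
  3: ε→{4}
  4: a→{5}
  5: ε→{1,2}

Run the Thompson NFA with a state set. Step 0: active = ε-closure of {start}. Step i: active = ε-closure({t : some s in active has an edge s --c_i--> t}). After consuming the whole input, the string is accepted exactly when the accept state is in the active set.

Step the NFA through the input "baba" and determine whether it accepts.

Answer: ACCEPT

Trace:
S₀ = ε-closure({0}) = {0,2}
'b' @ 1: {3,4}
'a' @ 2: {1,2,5}  (accept∈set)
'b' @ 3: {3,4}
'a' @ 4: {1,2,5}  (accept∈set)
after full input: {1,2,5}  (accept=1 in)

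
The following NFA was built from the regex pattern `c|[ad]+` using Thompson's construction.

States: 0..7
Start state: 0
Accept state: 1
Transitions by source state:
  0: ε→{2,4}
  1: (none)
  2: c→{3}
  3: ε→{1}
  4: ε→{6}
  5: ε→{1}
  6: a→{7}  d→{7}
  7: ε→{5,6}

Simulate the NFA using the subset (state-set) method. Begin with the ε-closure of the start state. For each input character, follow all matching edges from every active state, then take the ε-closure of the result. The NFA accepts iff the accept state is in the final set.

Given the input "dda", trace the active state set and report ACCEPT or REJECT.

Answer: ACCEPT

Derivation:
initial (ε-close {0}): {0,2,4,6}
'd' @ 1: {1,5,6,7}  ✓accept
'd' @ 2: {1,5,6,7}  ✓accept
'a' @ 3: {1,5,6,7}  ✓accept
after full input: {1,5,6,7}  (accept=1 in)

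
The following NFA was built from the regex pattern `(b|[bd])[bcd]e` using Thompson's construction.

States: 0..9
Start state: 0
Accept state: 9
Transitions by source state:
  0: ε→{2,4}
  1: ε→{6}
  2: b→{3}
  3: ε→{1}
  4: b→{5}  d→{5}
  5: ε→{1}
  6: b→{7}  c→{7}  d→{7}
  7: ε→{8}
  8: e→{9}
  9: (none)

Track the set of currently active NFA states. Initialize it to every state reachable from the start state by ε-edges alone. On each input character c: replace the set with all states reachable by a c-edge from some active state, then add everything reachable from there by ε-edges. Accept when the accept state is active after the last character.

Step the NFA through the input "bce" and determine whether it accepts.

Answer: ACCEPT

Derivation:
initial (ε-close {0}): {0,2,4}
'b' @ 1: {1,3,5,6}
'c' @ 2: {7,8}
'e' @ 3: {9}  [accepting]
final: {9}; accept 9 in set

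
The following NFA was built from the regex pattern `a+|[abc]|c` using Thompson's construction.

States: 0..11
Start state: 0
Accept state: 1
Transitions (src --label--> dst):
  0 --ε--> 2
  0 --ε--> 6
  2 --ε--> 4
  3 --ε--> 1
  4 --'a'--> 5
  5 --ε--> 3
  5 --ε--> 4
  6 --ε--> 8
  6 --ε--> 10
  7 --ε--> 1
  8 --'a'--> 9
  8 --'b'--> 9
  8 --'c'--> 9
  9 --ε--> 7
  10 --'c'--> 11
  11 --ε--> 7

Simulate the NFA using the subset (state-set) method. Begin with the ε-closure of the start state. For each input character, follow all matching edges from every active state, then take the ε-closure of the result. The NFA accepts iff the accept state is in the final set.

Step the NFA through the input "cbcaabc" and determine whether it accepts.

Answer: REJECT

Trace:
initial (ε-close {0}): {0,2,4,6,8,10}
'c' @ 1: {1,7,9,11}  (accept∈set)
'b' @ 2: {}  — dead — no transitions
rest 'caabc' ignored (set empty)
after full input: {}  (accept=1 not in)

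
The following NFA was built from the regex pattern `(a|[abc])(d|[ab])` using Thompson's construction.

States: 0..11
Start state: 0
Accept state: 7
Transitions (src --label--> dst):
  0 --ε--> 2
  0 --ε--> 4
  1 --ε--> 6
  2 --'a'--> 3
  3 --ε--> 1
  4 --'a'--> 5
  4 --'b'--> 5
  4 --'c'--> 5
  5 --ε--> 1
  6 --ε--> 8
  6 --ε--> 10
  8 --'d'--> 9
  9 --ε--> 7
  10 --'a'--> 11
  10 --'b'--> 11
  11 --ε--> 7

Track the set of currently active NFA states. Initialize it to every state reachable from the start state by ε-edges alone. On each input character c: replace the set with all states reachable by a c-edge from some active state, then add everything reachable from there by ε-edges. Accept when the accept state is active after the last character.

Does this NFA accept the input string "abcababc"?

initial (ε-close {0}): {0,2,4}
'a' @ 1: {1,3,5,6,8,10}
'b' @ 2: {7,11}  [accepting]
'c' @ 3: {}  — dead — no transitions
rest 'ababc' ignored (set empty)
after full input: {}  (accept=7 not in)

Answer: REJECT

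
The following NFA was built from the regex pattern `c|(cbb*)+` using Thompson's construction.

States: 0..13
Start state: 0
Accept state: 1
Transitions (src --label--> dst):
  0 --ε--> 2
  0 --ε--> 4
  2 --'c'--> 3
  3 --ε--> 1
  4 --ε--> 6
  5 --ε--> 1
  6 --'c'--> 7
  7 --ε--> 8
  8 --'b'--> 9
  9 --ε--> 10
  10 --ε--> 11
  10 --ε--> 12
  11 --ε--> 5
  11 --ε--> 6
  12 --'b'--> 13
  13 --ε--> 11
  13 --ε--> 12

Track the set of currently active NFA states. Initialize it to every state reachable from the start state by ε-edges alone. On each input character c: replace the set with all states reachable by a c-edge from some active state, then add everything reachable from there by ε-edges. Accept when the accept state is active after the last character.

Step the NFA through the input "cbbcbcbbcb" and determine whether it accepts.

S₀ = ε-closure({0}) = {0,2,4,6}
'c' @ 1: {1,3,7,8}  [accepting]
'b' @ 2: {1,5,6,9,10,11,12}  [accepting]
'b' @ 3: {1,5,6,11,12,13}  [accepting]
'c' @ 4: {7,8}
'b' @ 5: {1,5,6,9,10,11,12}  [accepting]
'c' @ 6: {7,8}
'b' @ 7: {1,5,6,9,10,11,12}  [accepting]
'b' @ 8: {1,5,6,11,12,13}  [accepting]
'c' @ 9: {7,8}
'b' @ 10: {1,5,6,9,10,11,12}  [accepting]
final: {1,5,6,9,10,11,12}; accept 1 in set

Answer: ACCEPT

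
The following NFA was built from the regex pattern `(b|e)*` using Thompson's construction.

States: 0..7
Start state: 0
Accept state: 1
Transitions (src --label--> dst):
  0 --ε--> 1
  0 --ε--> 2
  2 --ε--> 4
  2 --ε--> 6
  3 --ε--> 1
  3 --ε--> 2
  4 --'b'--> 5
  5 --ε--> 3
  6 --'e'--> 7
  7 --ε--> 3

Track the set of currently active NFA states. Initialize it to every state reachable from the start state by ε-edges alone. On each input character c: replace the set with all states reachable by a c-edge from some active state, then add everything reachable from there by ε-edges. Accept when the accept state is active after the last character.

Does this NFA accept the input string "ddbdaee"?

Answer: REJECT

Derivation:
S₀ = ε-closure({0}) = {0,1,2,4,6}
'd' @ 1: {}  — no active states
rest 'dbdaee' ignored (set empty)
end set {} — state 1 not in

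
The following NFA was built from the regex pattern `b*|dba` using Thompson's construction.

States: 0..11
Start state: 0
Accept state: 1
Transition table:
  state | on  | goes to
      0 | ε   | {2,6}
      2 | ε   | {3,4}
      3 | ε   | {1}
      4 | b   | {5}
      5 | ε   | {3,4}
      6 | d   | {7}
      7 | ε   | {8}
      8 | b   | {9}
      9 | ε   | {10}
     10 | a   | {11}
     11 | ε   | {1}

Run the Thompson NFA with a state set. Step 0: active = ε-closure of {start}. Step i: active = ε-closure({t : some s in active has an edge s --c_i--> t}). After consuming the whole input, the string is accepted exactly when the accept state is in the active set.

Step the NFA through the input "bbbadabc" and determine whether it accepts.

S₀ = ε-closure({0}) = {0,1,2,3,4,6}
'b' @ 1: {1,3,4,5}  ✓accept
'b' @ 2: {1,3,4,5}  ✓accept
'b' @ 3: {1,3,4,5}  ✓accept
'a' @ 4: {}  — dead — no transitions
rest 'dabc' ignored (set empty)
final: {}; accept 1 not in set

Answer: REJECT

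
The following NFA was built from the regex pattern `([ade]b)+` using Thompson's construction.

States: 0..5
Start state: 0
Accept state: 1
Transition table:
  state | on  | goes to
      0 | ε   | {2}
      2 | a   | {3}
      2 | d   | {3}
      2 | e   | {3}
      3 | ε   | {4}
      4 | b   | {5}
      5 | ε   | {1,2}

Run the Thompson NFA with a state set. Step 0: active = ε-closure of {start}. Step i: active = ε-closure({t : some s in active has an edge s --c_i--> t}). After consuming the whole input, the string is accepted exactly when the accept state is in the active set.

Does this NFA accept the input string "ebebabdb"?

Answer: ACCEPT

Derivation:
S₀ = ε-closure({0}) = {0,2}
'e' @ 1: {3,4}
'b' @ 2: {1,2,5}  [accepting]
'e' @ 3: {3,4}
'b' @ 4: {1,2,5}  [accepting]
'a' @ 5: {3,4}
'b' @ 6: {1,2,5}  [accepting]
'd' @ 7: {3,4}
'b' @ 8: {1,2,5}  [accepting]
final: {1,2,5}; accept 1 in set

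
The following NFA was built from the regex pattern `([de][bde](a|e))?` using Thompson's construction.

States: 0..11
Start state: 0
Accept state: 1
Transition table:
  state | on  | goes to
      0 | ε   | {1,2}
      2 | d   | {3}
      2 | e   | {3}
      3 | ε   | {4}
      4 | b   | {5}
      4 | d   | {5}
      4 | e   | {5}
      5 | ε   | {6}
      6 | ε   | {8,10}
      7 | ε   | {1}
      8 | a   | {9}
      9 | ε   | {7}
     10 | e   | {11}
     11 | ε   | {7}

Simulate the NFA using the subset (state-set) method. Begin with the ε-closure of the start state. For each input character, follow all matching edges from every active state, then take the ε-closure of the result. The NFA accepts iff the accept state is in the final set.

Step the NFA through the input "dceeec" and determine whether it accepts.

Answer: REJECT

Trace:
S₀ = ε-closure({0}) = {0,1,2}
'd' @ 1: {3,4}
'c' @ 2: {}  — no active states
rest 'eeec' ignored (set empty)
after full input: {}  (accept=1 not in)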